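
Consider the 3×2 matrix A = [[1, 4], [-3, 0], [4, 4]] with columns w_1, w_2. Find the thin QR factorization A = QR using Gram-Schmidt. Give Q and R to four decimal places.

Q = [[0.1961, 0.7926], [-0.5883, 0.5661], [0.7845, 0.2265]], R = [[5.0990, 3.9223], [0.0000, 4.0762]]

w_1 = (1, -3, 4); ‖w_1‖ = 5.0990, so e_1 = (0.1961, -0.5883, 0.7845).
e_1·w_2 = 0.1961·4 + (-0.5883)·0 + 0.7845·4 = 3.9223.
u_2 = w_2 − 3.9223·e_1 = (3.2308, 2.3077, 0.9231).
‖u_2‖ = 4.0762, so e_2 = (0.7926, 0.5661, 0.2265).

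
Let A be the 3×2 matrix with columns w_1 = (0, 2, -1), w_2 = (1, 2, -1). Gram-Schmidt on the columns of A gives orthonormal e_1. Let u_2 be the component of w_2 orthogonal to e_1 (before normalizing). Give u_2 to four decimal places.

u_2 = (1.0000, 0.0000, 0.0000)

w_1 = (0, 2, -1); ‖w_1‖ = 2.2361, so e_1 = (0.0000, 0.8944, -0.4472).
e_1·w_2 = 0.0000·1 + 0.8944·2 + (-0.4472)·(-1) = 2.2361.
u_2 = w_2 − 2.2361·e_1 = (1.0000, 0.0000, 0.0000).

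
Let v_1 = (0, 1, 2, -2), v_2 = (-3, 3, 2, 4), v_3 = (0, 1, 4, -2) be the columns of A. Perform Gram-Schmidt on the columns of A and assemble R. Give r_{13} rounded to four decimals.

r_{13} = 4.3333

q_1 = v_1/‖v_1‖ = (0, 1, 2, -2)/3.0000 = (0.0000, 0.3333, 0.6667, -0.6667).
r_{13} = q_1·v_3 = 4.3333.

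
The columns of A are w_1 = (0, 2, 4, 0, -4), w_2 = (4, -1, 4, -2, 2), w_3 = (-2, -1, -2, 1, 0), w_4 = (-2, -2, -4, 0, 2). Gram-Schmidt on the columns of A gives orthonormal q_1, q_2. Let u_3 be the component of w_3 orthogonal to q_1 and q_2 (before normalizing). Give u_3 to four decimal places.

u_3 = (-0.4667, -0.9556, 0.3889, 0.2333, -0.0889)

w_1 = (0, 2, 4, 0, -4); ‖w_1‖ = 6.0000, so q_1 = (0.0000, 0.3333, 0.6667, 0.0000, -0.6667).
q_1·w_2 = 0.0000·4 + 0.3333·(-1) + 0.6667·4 + 0.0000·(-2) + (-0.6667)·2 = 1.0000.
u_2 = w_2 − 1.0000·q_1 = (4.0000, -1.3333, 3.3333, -2.0000, 2.6667).
‖u_2‖ = 6.3246, so q_2 = (0.6325, -0.2108, 0.5270, -0.3162, 0.4216).
q_1·w_3 = 0.0000·(-2) + 0.3333·(-1) + 0.6667·(-2) + 0.0000·1 + (-0.6667)·0 = -1.6667; q_2·w_3 = 0.6325·(-2) + (-0.2108)·(-1) + 0.5270·(-2) + (-0.3162)·1 + 0.4216·0 = -2.4244.
u_3 = w_3 + 1.6667·q_1 + 2.4244·q_2 = (-0.4667, -0.9556, 0.3889, 0.2333, -0.0889).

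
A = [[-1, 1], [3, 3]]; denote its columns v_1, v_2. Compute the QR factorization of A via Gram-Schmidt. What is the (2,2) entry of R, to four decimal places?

q_1 = v_1/‖v_1‖ = (-1, 3)/3.1623 = (-0.3162, 0.9487).
r_{12} = q_1·v_2 = 2.5298.
u_2 = v_2 − 2.5298·q_1 = (1.8000, 0.6000).
r_{22} = ‖u_2‖ = 1.8974.

r_{22} = 1.8974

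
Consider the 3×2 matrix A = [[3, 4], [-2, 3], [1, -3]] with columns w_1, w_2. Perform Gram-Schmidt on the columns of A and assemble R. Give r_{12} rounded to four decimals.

w_1 = (3, -2, 1); ‖w_1‖ = 3.7417, so q_1 = (0.8018, -0.5345, 0.2673).
r_{12} = q_1·w_2 = 0.8018.

r_{12} = 0.8018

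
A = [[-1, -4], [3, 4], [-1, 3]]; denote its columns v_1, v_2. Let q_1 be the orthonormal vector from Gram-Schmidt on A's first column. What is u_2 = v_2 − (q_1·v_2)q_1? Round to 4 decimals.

v_1 = (-1, 3, -1); ‖v_1‖ = 3.3166, so q_1 = (-0.3015, 0.9045, -0.3015).
q_1·v_2 = (-0.3015)·(-4) + 0.9045·4 + (-0.3015)·3 = 3.9196.
u_2 = v_2 − 3.9196·q_1 = (-2.8182, 0.4545, 4.1818).

u_2 = (-2.8182, 0.4545, 4.1818)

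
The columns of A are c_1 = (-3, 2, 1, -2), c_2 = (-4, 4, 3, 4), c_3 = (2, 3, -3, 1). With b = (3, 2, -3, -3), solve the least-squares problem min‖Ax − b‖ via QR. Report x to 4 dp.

c_1 = (-3, 2, 1, -2); ‖c_1‖ = 4.2426, so q_1 = (-0.7071, 0.4714, 0.2357, -0.4714).
q_1·c_2 = (-0.7071)·(-4) + 0.4714·4 + 0.2357·3 + (-0.4714)·4 = 3.5355.
u_2 = c_2 − 3.5355·q_1 = (-1.5000, 2.3333, 2.1667, 5.6667).
‖u_2‖ = 6.6708, so q_2 = (-0.2249, 0.3498, 0.3248, 0.8495).
q_1·c_3 = (-0.7071)·2 + 0.4714·3 + 0.2357·(-3) + (-0.4714)·1 = -1.1785; q_2·c_3 = (-0.2249)·2 + 0.3498·3 + 0.3248·(-3) + 0.8495·1 = 0.4747.
u_3 = c_3 + 1.1785·q_1 − 0.4747·q_2 = (1.2734, 3.3895, -2.8764, 0.0412).
‖u_3‖ = 4.6245, so q_3 = (0.2754, 0.7330, -0.6220, 0.0089).
Qᵀb = (-0.4714, -3.4978, 4.1313).
Back-substitute: x_3 = 4.1313/4.6245 = 0.8933.
x_2 = (-3.4978 − 0.4747·0.8933)/6.6708 = -0.5879.
x_1 = (-0.4714 − 3.5355·(-0.5879) + 1.1785·0.8933)/4.2426 = 0.6270.

x = (0.6270, -0.5879, 0.8933)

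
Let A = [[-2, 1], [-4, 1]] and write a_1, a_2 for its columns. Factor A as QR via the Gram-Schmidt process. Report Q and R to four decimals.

q_1 = a_1/‖a_1‖ = (-2, -4)/4.4721 = (-0.4472, -0.8944).
r_{12} = q_1·a_2 = -1.3416.
u_2 = a_2 + 1.3416·q_1 = (0.4000, -0.2000).
‖u_2‖ = 0.4472, so q_2 = (0.8944, -0.4472).

Q = [[-0.4472, 0.8944], [-0.8944, -0.4472]], R = [[4.4721, -1.3416], [0.0000, 0.4472]]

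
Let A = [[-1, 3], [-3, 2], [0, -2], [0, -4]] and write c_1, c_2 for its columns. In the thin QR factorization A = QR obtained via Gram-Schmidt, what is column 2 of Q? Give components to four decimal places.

c_1 = (-1, -3, 0, 0); ‖c_1‖ = 3.1623, so e_1 = (-0.3162, -0.9487, 0.0000, 0.0000).
e_1·c_2 = (-0.3162)·3 + (-0.9487)·2 + 0.0000·(-2) + 0.0000·(-4) = -2.8460.
u_2 = c_2 + 2.8460·e_1 = (2.1000, -0.7000, -2.0000, -4.0000).
‖u_2‖ = 4.9900, so e_2 = (0.4208, -0.1403, -0.4008, -0.8016).

e_2 = (0.4208, -0.1403, -0.4008, -0.8016)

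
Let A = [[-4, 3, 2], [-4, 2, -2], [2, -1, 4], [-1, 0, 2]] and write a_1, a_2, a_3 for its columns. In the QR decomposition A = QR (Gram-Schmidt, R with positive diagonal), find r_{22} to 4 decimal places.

r_{22} = 0.9586

e_1 = a_1/‖a_1‖ = (-4, -4, 2, -1)/6.0828 = (-0.6576, -0.6576, 0.3288, -0.1644).
r_{12} = e_1·a_2 = -3.6168.
u_2 = a_2 + 3.6168·e_1 = (0.6216, -0.3784, 0.1892, -0.5946).
r_{22} = ‖u_2‖ = 0.9586.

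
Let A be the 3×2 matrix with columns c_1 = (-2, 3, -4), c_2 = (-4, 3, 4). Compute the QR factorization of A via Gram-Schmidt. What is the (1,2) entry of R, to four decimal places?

r_{12} = 0.1857

q_1 = c_1/‖c_1‖ = (-2, 3, -4)/5.3852 = (-0.3714, 0.5571, -0.7428).
r_{12} = q_1·c_2 = 0.1857.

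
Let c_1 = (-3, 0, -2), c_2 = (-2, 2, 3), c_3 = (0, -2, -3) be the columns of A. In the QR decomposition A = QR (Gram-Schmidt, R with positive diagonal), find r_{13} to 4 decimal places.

q_1 = c_1/‖c_1‖ = (-3, 0, -2)/3.6056 = (-0.8321, 0.0000, -0.5547).
r_{13} = q_1·c_3 = 1.6641.

r_{13} = 1.6641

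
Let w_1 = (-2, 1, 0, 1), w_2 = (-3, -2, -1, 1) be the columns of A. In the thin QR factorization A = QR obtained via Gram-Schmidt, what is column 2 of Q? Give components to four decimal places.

w_1 = (-2, 1, 0, 1); ‖w_1‖ = 2.4495, so e_1 = (-0.8165, 0.4082, 0.0000, 0.4082).
e_1·w_2 = (-0.8165)·(-3) + 0.4082·(-2) + 0.0000·(-1) + 0.4082·1 = 2.0412.
u_2 = w_2 − 2.0412·e_1 = (-1.3333, -2.8333, -1.0000, 0.1667).
‖u_2‖ = 3.2914, so e_2 = (-0.4051, -0.8608, -0.3038, 0.0506).

e_2 = (-0.4051, -0.8608, -0.3038, 0.0506)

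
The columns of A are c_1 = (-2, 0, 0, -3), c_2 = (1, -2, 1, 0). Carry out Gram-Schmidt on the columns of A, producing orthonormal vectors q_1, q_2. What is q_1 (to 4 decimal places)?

q_1 = (-0.5547, 0.0000, 0.0000, -0.8321)

c_1 = (-2, 0, 0, -3); ‖c_1‖ = 3.6056, so q_1 = (-0.5547, 0.0000, 0.0000, -0.8321).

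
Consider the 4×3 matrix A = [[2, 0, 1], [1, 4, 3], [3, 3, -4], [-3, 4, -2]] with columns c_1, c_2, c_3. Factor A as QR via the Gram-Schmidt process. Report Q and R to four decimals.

q_1 = c_1/‖c_1‖ = (2, 1, 3, -3)/4.7958 = (0.4170, 0.2085, 0.6255, -0.6255).
r_{12} = q_1·c_2 = 0.2085.
u_2 = c_2 − 0.2085·q_1 = (-0.0870, 3.9565, 2.8696, 4.1304).
‖u_2‖ = 6.3997, so q_2 = (-0.0136, 0.6182, 0.4484, 0.6454).
r_{13} = q_1·c_3 = -0.2085; r_{23} = q_2·c_3 = -1.2433.
u_3 = c_3 + 0.2085·q_1 + 1.2433·q_2 = (1.0701, 3.8121, -3.3121, -1.3280).
‖u_3‖ = 5.3302, so q_3 = (0.2008, 0.7152, -0.6214, -0.2492).

Q = [[0.4170, -0.0136, 0.2008], [0.2085, 0.6182, 0.7152], [0.6255, 0.4484, -0.6214], [-0.6255, 0.6454, -0.2492]], R = [[4.7958, 0.2085, -0.2085], [0.0000, 6.3997, -1.2433], [0.0000, 0.0000, 5.3302]]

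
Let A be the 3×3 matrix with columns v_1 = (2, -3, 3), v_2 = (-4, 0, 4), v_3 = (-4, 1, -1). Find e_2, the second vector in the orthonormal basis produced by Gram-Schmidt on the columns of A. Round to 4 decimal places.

e_2 = (-0.7803, 0.0975, 0.6177)

e_1 = v_1/‖v_1‖ = (2, -3, 3)/4.6904 = (0.4264, -0.6396, 0.6396).
r_{12} = e_1·v_2 = 0.8528.
u_2 = v_2 − 0.8528·e_1 = (-4.3636, 0.5455, 3.4545).
‖u_2‖ = 5.5922, so e_2 = (-0.7803, 0.0975, 0.6177).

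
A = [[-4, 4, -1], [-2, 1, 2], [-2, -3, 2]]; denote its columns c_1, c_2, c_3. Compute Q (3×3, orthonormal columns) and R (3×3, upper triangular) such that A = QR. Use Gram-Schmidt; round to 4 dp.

c_1 = (-4, -2, -2); ‖c_1‖ = 4.8990, so q_1 = (-0.8165, -0.4082, -0.4082).
q_1·c_2 = (-0.8165)·4 + (-0.4082)·1 + (-0.4082)·(-3) = -2.4495.
u_2 = c_2 + 2.4495·q_1 = (2.0000, 0.0000, -4.0000).
‖u_2‖ = 4.4721, so q_2 = (0.4472, 0.0000, -0.8944).
q_1·c_3 = (-0.8165)·(-1) + (-0.4082)·2 + (-0.4082)·2 = -0.8165; q_2·c_3 = 0.4472·(-1) + (0.0000)·2 + (-0.8944)·2 = -2.2361.
u_3 = c_3 + 0.8165·q_1 + 2.2361·q_2 = (-0.6667, 1.6667, -0.3333).
‖u_3‖ = 1.8257, so q_3 = (-0.3651, 0.9129, -0.1826).

Q = [[-0.8165, 0.4472, -0.3651], [-0.4082, 0.0000, 0.9129], [-0.4082, -0.8944, -0.1826]], R = [[4.8990, -2.4495, -0.8165], [0.0000, 4.4721, -2.2361], [0.0000, 0.0000, 1.8257]]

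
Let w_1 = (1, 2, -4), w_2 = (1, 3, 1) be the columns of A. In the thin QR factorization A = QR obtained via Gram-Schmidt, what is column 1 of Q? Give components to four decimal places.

q_1 = w_1/‖w_1‖ = (1, 2, -4)/4.5826 = (0.2182, 0.4364, -0.8729).

q_1 = (0.2182, 0.4364, -0.8729)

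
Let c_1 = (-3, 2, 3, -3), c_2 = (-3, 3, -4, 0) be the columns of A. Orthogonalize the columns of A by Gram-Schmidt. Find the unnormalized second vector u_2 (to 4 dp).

u_2 = (-2.7097, 2.8065, -4.2903, 0.2903)

c_1 = (-3, 2, 3, -3); ‖c_1‖ = 5.5678, so e_1 = (-0.5388, 0.3592, 0.5388, -0.5388).
e_1·c_2 = (-0.5388)·(-3) + 0.3592·3 + 0.5388·(-4) + (-0.5388)·0 = 0.5388.
u_2 = c_2 − 0.5388·e_1 = (-2.7097, 2.8065, -4.2903, 0.2903).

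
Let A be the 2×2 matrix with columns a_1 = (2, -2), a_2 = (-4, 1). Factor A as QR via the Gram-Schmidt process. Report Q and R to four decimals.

Q = [[0.7071, -0.7071], [-0.7071, -0.7071]], R = [[2.8284, -3.5355], [0.0000, 2.1213]]

a_1 = (2, -2); ‖a_1‖ = 2.8284, so q_1 = (0.7071, -0.7071).
q_1·a_2 = 0.7071·(-4) + (-0.7071)·1 = -3.5355.
u_2 = a_2 + 3.5355·q_1 = (-1.5000, -1.5000).
‖u_2‖ = 2.1213, so q_2 = (-0.7071, -0.7071).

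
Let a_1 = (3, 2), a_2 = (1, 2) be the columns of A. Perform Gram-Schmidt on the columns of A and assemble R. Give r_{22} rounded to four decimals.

q_1 = a_1/‖a_1‖ = (3, 2)/3.6056 = (0.8321, 0.5547).
r_{12} = q_1·a_2 = 1.9415.
u_2 = a_2 − 1.9415·q_1 = (-0.6154, 0.9231).
r_{22} = ‖u_2‖ = 1.1094.

r_{22} = 1.1094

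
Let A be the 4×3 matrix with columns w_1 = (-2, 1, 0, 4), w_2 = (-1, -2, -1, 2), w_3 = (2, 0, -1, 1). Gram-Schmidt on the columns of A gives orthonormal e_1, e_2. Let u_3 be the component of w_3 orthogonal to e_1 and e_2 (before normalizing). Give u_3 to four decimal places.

w_1 = (-2, 1, 0, 4); ‖w_1‖ = 4.5826, so e_1 = (-0.4364, 0.2182, 0.0000, 0.8729).
e_1·w_2 = (-0.4364)·(-1) + 0.2182·(-2) + 0.0000·(-1) + 0.8729·2 = 1.7457.
u_2 = w_2 − 1.7457·e_1 = (-0.2381, -2.3810, -1.0000, 0.4762).
‖u_2‖ = 2.6367, so e_2 = (-0.0903, -0.9030, -0.3793, 0.1806).
e_1·w_3 = (-0.4364)·2 + 0.2182·0 + 0.0000·(-1) + 0.8729·1 = 0.0000; e_2·w_3 = (-0.0903)·2 + (-0.9030)·0 + (-0.3793)·(-1) + 0.1806·1 = 0.3793.
u_3 = w_3 + 0.0000·e_1 − 0.3793·e_2 = (2.0342, 0.3425, -0.8562, 0.9315).

u_3 = (2.0342, 0.3425, -0.8562, 0.9315)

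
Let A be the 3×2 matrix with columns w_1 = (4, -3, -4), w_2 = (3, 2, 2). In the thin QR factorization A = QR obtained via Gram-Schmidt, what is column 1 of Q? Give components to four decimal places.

e_1 = w_1/‖w_1‖ = (4, -3, -4)/6.4031 = (0.6247, -0.4685, -0.6247).

e_1 = (0.6247, -0.4685, -0.6247)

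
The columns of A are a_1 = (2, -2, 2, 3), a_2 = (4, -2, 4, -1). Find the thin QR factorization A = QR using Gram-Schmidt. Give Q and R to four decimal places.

a_1 = (2, -2, 2, 3); ‖a_1‖ = 4.5826, so q_1 = (0.4364, -0.4364, 0.4364, 0.6547).
q_1·a_2 = 0.4364·4 + (-0.4364)·(-2) + 0.4364·4 + 0.6547·(-1) = 3.7097.
u_2 = a_2 − 3.7097·q_1 = (2.3810, -0.3810, 2.3810, -3.4286).
‖u_2‖ = 4.8206, so q_2 = (0.4939, -0.0790, 0.4939, -0.7112).

Q = [[0.4364, 0.4939], [-0.4364, -0.0790], [0.4364, 0.4939], [0.6547, -0.7112]], R = [[4.5826, 3.7097], [0.0000, 4.8206]]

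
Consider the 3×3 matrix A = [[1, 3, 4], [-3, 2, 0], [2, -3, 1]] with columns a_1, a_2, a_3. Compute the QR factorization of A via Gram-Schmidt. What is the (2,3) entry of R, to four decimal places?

a_1 = (1, -3, 2); ‖a_1‖ = 3.7417, so q_1 = (0.2673, -0.8018, 0.5345).
q_1·a_2 = 0.2673·3 + (-0.8018)·2 + 0.5345·(-3) = -2.4054.
u_2 = a_2 + 2.4054·q_1 = (3.6429, 0.0714, -1.7143).
‖u_2‖ = 4.0267, so q_2 = (0.9047, 0.0177, -0.4257).
r_{23} = q_2·a_3 = 3.1930.

r_{23} = 3.1930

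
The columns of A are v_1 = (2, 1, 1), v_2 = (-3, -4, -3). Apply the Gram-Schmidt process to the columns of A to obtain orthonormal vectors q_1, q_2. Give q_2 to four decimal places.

v_1 = (2, 1, 1); ‖v_1‖ = 2.4495, so q_1 = (0.8165, 0.4082, 0.4082).
q_1·v_2 = 0.8165·(-3) + 0.4082·(-4) + 0.4082·(-3) = -5.3072.
u_2 = v_2 + 5.3072·q_1 = (1.3333, -1.8333, -0.8333).
‖u_2‖ = 2.4152, so q_2 = (0.5521, -0.7591, -0.3450).

q_2 = (0.5521, -0.7591, -0.3450)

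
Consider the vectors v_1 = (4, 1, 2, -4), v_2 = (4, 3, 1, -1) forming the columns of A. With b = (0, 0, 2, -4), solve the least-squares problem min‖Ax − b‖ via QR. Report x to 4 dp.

v_1 = (4, 1, 2, -4); ‖v_1‖ = 6.0828, so e_1 = (0.6576, 0.1644, 0.3288, -0.6576).
e_1·v_2 = 0.6576·4 + 0.1644·3 + 0.3288·1 + (-0.6576)·(-1) = 4.1100.
u_2 = v_2 − 4.1100·e_1 = (1.2973, 2.3243, -0.3514, 1.7027).
‖u_2‖ = 3.1793, so e_2 = (0.4080, 0.7311, -0.1105, 0.5356).
Qᵀb = (3.2880, -2.3632).
Back-substitute: x_2 = -2.3632/3.1793 = -0.7433.
x_1 = (3.2880 − 4.1100·(-0.7433))/6.0828 = 1.0428.

x = (1.0428, -0.7433)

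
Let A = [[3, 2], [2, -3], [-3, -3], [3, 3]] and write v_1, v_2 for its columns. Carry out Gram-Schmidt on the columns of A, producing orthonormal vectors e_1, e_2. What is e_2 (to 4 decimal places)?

e_2 = (0.0569, -0.9180, -0.2775, 0.2775)

v_1 = (3, 2, -3, 3); ‖v_1‖ = 5.5678, so e_1 = (0.5388, 0.3592, -0.5388, 0.5388).
e_1·v_2 = 0.5388·2 + 0.3592·(-3) + (-0.5388)·(-3) + 0.5388·3 = 3.2329.
u_2 = v_2 − 3.2329·e_1 = (0.2581, -4.1613, -1.2581, 1.2581).
‖u_2‖ = 4.5330, so e_2 = (0.0569, -0.9180, -0.2775, 0.2775).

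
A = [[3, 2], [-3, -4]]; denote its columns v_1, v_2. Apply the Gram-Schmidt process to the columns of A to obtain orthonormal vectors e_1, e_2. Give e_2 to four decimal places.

e_2 = (-0.7071, -0.7071)

v_1 = (3, -3); ‖v_1‖ = 4.2426, so e_1 = (0.7071, -0.7071).
e_1·v_2 = 0.7071·2 + (-0.7071)·(-4) = 4.2426.
u_2 = v_2 − 4.2426·e_1 = (-1.0000, -1.0000).
‖u_2‖ = 1.4142, so e_2 = (-0.7071, -0.7071).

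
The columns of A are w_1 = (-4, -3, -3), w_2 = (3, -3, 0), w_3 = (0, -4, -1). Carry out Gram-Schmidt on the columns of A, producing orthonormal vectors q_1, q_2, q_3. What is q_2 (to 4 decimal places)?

q_2 = (0.6286, -0.7752, -0.0629)

w_1 = (-4, -3, -3); ‖w_1‖ = 5.8310, so q_1 = (-0.6860, -0.5145, -0.5145).
q_1·w_2 = (-0.6860)·3 + (-0.5145)·(-3) + (-0.5145)·0 = -0.5145.
u_2 = w_2 + 0.5145·q_1 = (2.6471, -3.2647, -0.2647).
‖u_2‖ = 4.2113, so q_2 = (0.6286, -0.7752, -0.0629).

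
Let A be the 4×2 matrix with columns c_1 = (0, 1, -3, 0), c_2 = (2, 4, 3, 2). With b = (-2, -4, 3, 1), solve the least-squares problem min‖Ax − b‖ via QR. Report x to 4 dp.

c_1 = (0, 1, -3, 0); ‖c_1‖ = 3.1623, so e_1 = (0.0000, 0.3162, -0.9487, 0.0000).
e_1·c_2 = 0.0000·2 + 0.3162·4 + (-0.9487)·3 + 0.0000·2 = -1.5811.
u_2 = c_2 + 1.5811·e_1 = (2.0000, 4.5000, 1.5000, 2.0000).
‖u_2‖ = 5.5227, so e_2 = (0.3621, 0.8148, 0.2716, 0.3621).
Qᵀb = (-4.1110, -2.8066).
Back-substitute: x_2 = -2.8066/5.5227 = -0.5082.
x_1 = (-4.1110 + 1.5811·(-0.5082))/3.1623 = -1.5541.

x = (-1.5541, -0.5082)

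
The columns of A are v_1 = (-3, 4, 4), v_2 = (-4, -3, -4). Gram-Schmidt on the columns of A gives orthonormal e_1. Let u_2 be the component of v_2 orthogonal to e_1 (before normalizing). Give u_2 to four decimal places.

v_1 = (-3, 4, 4); ‖v_1‖ = 6.4031, so e_1 = (-0.4685, 0.6247, 0.6247).
e_1·v_2 = (-0.4685)·(-4) + 0.6247·(-3) + 0.6247·(-4) = -2.4988.
u_2 = v_2 + 2.4988·e_1 = (-5.1707, -1.4390, -2.4390).

u_2 = (-5.1707, -1.4390, -2.4390)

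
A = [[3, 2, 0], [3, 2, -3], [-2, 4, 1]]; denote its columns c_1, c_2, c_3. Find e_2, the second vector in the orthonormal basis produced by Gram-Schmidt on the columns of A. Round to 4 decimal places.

e_2 = (0.3015, 0.3015, 0.9045)

e_1 = c_1/‖c_1‖ = (3, 3, -2)/4.6904 = (0.6396, 0.6396, -0.4264).
r_{12} = e_1·c_2 = 0.8528.
u_2 = c_2 − 0.8528·e_1 = (1.4545, 1.4545, 4.3636).
‖u_2‖ = 4.8242, so e_2 = (0.3015, 0.3015, 0.9045).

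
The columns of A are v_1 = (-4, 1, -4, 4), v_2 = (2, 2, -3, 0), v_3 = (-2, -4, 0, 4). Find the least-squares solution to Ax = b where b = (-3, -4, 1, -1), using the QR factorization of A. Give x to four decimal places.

e_1 = v_1/‖v_1‖ = (-4, 1, -4, 4)/7.0000 = (-0.5714, 0.1429, -0.5714, 0.5714).
r_{12} = e_1·v_2 = 0.8571.
u_2 = v_2 − 0.8571·e_1 = (2.4898, 1.8776, -2.5102, -0.4898).
‖u_2‖ = 4.0330, so e_2 = (0.6174, 0.4655, -0.6224, -0.1214).
r_{13} = e_1·v_3 = 2.8571; r_{23} = e_2·v_3 = -3.5827.
u_3 = v_3 − 2.8571·e_1 + 3.5827·e_2 = (1.8444, -2.7403, -0.5972, 1.9322).
‖u_3‖ = 3.8731, so e_3 = (0.4762, -0.7075, -0.1542, 0.4989).
Qᵀb = (0.0000, -4.2152, 0.7483).
Back-substitute: x_3 = 0.7483/3.8731 = 0.1932.
x_2 = (-4.2152 + 3.5827·0.1932)/4.0330 = -0.8735.
x_1 = (0.0000 − 0.8571·(-0.8735) − 2.8571·0.1932)/7.0000 = 0.0281.

x = (0.0281, -0.8735, 0.1932)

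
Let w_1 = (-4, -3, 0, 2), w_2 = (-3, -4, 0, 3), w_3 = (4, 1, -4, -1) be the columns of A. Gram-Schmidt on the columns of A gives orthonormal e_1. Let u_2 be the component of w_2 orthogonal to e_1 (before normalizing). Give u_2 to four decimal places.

w_1 = (-4, -3, 0, 2); ‖w_1‖ = 5.3852, so e_1 = (-0.7428, -0.5571, 0.0000, 0.3714).
e_1·w_2 = (-0.7428)·(-3) + (-0.5571)·(-4) + 0.0000·0 + 0.3714·3 = 5.5709.
u_2 = w_2 − 5.5709·e_1 = (1.1379, -0.8966, 0.0000, 0.9310).

u_2 = (1.1379, -0.8966, 0.0000, 0.9310)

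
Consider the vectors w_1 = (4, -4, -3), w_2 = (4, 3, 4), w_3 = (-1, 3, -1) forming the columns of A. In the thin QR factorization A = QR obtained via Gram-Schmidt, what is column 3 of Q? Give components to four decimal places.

w_1 = (4, -4, -3); ‖w_1‖ = 6.4031, so e_1 = (0.6247, -0.6247, -0.4685).
e_1·w_2 = 0.6247·4 + (-0.6247)·3 + (-0.4685)·4 = -1.2494.
u_2 = w_2 + 1.2494·e_1 = (4.7805, 2.2195, 3.4146).
‖u_2‖ = 6.2800, so e_2 = (0.7612, 0.3534, 0.5437).
e_1·w_3 = 0.6247·(-1) + (-0.6247)·3 + (-0.4685)·(-1) = -2.0303; e_2·w_3 = 0.7612·(-1) + 0.3534·3 + 0.5437·(-1) = -0.2447.
u_3 = w_3 + 2.0303·e_1 + 0.2447·e_2 = (0.4545, 1.8182, -1.8182).
‖u_3‖ = 2.6112, so e_3 = (0.1741, 0.6963, -0.6963).

e_3 = (0.1741, 0.6963, -0.6963)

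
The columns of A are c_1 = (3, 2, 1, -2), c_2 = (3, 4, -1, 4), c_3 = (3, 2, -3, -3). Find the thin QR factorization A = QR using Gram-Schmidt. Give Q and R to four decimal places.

Q = [[0.7071, 0.2688, 0.0720], [0.4714, 0.5018, 0.0367], [0.2357, -0.2330, -0.9418], [-0.4714, 0.7885, -0.3262]], R = [[4.2426, 1.8856, 3.7712], [0.0000, 6.2004, 0.1434], [0.0000, 0.0000, 4.0936]]

c_1 = (3, 2, 1, -2); ‖c_1‖ = 4.2426, so q_1 = (0.7071, 0.4714, 0.2357, -0.4714).
q_1·c_2 = 0.7071·3 + 0.4714·4 + 0.2357·(-1) + (-0.4714)·4 = 1.8856.
u_2 = c_2 − 1.8856·q_1 = (1.6667, 3.1111, -1.4444, 4.8889).
‖u_2‖ = 6.2004, so q_2 = (0.2688, 0.5018, -0.2330, 0.7885).
q_1·c_3 = 0.7071·3 + 0.4714·2 + 0.2357·(-3) + (-0.4714)·(-3) = 3.7712; q_2·c_3 = 0.2688·3 + 0.5018·2 + (-0.2330)·(-3) + 0.7885·(-3) = 0.1434.
u_3 = c_3 − 3.7712·q_1 − 0.1434·q_2 = (0.2948, 0.1503, -3.8555, -1.3353).
‖u_3‖ = 4.0936, so q_3 = (0.0720, 0.0367, -0.9418, -0.3262).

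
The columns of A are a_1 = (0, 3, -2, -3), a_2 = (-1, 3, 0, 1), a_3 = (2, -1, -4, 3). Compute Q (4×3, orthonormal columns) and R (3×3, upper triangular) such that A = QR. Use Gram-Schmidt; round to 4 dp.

a_1 = (0, 3, -2, -3); ‖a_1‖ = 4.6904, so q_1 = (0.0000, 0.6396, -0.4264, -0.6396).
q_1·a_2 = 0.0000·(-1) + 0.6396·3 + (-0.4264)·0 + (-0.6396)·1 = 1.2792.
u_2 = a_2 − 1.2792·q_1 = (-1.0000, 2.1818, 0.5455, 1.8182).
‖u_2‖ = 3.0600, so q_2 = (-0.3268, 0.7130, 0.1783, 0.5942).
q_1·a_3 = 0.0000·2 + 0.6396·(-1) + (-0.4264)·(-4) + (-0.6396)·3 = -0.8528; q_2·a_3 = (-0.3268)·2 + 0.7130·(-1) + 0.1783·(-4) + 0.5942·3 = -0.2971.
u_3 = a_3 + 0.8528·q_1 + 0.2971·q_2 = (1.9029, -0.2427, -4.3107, 2.6311).
‖u_3‖ = 5.4023, so q_3 = (0.3522, -0.0449, -0.7979, 0.4870).

Q = [[0.0000, -0.3268, 0.3522], [0.6396, 0.7130, -0.0449], [-0.4264, 0.1783, -0.7979], [-0.6396, 0.5942, 0.4870]], R = [[4.6904, 1.2792, -0.8528], [0.0000, 3.0600, -0.2971], [0.0000, 0.0000, 5.4023]]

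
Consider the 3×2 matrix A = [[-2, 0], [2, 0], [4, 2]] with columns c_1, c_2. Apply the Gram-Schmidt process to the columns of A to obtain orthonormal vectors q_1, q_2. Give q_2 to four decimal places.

q_2 = (0.5774, -0.5774, 0.5774)

q_1 = c_1/‖c_1‖ = (-2, 2, 4)/4.8990 = (-0.4082, 0.4082, 0.8165).
r_{12} = q_1·c_2 = 1.6330.
u_2 = c_2 − 1.6330·q_1 = (0.6667, -0.6667, 0.6667).
‖u_2‖ = 1.1547, so q_2 = (0.5774, -0.5774, 0.5774).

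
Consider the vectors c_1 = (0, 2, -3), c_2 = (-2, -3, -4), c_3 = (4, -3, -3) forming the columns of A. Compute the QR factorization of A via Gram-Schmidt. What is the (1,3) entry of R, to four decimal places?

q_1 = c_1/‖c_1‖ = (0, 2, -3)/3.6056 = (0.0000, 0.5547, -0.8321).
r_{13} = q_1·c_3 = 0.8321.

r_{13} = 0.8321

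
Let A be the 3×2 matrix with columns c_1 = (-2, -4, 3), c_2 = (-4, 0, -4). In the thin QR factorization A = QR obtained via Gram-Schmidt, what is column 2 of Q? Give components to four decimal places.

e_2 = (-0.7625, -0.0984, -0.6395)

c_1 = (-2, -4, 3); ‖c_1‖ = 5.3852, so e_1 = (-0.3714, -0.7428, 0.5571).
e_1·c_2 = (-0.3714)·(-4) + (-0.7428)·0 + 0.5571·(-4) = -0.7428.
u_2 = c_2 + 0.7428·e_1 = (-4.2759, -0.5517, -3.5862).
‖u_2‖ = 5.6079, so e_2 = (-0.7625, -0.0984, -0.6395).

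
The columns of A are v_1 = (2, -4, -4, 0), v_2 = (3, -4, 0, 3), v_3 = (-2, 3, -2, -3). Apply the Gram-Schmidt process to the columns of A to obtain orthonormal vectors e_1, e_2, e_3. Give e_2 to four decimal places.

v_1 = (2, -4, -4, 0); ‖v_1‖ = 6.0000, so e_1 = (0.3333, -0.6667, -0.6667, 0.0000).
e_1·v_2 = 0.3333·3 + (-0.6667)·(-4) + (-0.6667)·0 + 0.0000·3 = 3.6667.
u_2 = v_2 − 3.6667·e_1 = (1.7778, -1.5556, 2.4444, 3.0000).
‖u_2‖ = 4.5338, so e_2 = (0.3921, -0.3431, 0.5392, 0.6617).

e_2 = (0.3921, -0.3431, 0.5392, 0.6617)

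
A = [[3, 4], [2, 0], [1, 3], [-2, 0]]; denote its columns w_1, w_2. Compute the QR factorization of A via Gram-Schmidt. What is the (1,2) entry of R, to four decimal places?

r_{12} = 3.5355

e_1 = w_1/‖w_1‖ = (3, 2, 1, -2)/4.2426 = (0.7071, 0.4714, 0.2357, -0.4714).
r_{12} = e_1·w_2 = 3.5355.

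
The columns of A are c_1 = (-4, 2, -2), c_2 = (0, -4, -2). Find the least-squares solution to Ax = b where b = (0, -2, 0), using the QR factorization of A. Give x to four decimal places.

c_1 = (-4, 2, -2); ‖c_1‖ = 4.8990, so q_1 = (-0.8165, 0.4082, -0.4082).
q_1·c_2 = (-0.8165)·0 + 0.4082·(-4) + (-0.4082)·(-2) = -0.8165.
u_2 = c_2 + 0.8165·q_1 = (-0.6667, -3.6667, -2.3333).
‖u_2‖ = 4.3970, so q_2 = (-0.1516, -0.8339, -0.5307).
Qᵀb = (-0.8165, 1.6678).
Back-substitute: x_2 = 1.6678/4.3970 = 0.3793.
x_1 = (-0.8165 + 0.8165·0.3793)/4.8990 = -0.1034.

x = (-0.1034, 0.3793)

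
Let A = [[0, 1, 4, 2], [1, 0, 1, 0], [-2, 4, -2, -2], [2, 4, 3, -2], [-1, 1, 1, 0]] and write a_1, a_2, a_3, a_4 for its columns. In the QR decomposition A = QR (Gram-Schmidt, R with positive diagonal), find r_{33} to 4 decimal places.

e_1 = a_1/‖a_1‖ = (0, 1, -2, 2, -1)/3.1623 = (0.0000, 0.3162, -0.6325, 0.6325, -0.3162).
r_{12} = e_1·a_2 = -0.3162.
u_2 = a_2 + 0.3162·e_1 = (1.0000, 0.1000, 3.8000, 4.2000, 0.9000).
‖u_2‖ = 5.8224, so e_2 = (0.1718, 0.0172, 0.6527, 0.7214, 0.1546).
r_{13} = e_1·a_3 = 3.1623; r_{23} = e_2·a_3 = 1.7175.
u_3 = a_3 − 3.1623·e_1 − 1.7175·e_2 = (3.7050, -0.0295, -1.1209, -0.2389, 1.7345).
r_{33} = ‖u_3‖ = 4.2485.

r_{33} = 4.2485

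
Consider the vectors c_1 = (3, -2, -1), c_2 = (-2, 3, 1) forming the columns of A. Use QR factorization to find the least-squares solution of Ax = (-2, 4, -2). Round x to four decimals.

x = (0.5185, 1.4815)

c_1 = (3, -2, -1); ‖c_1‖ = 3.7417, so q_1 = (0.8018, -0.5345, -0.2673).
q_1·c_2 = 0.8018·(-2) + (-0.5345)·3 + (-0.2673)·1 = -3.4744.
u_2 = c_2 + 3.4744·q_1 = (0.7857, 1.1429, 0.0714).
‖u_2‖ = 1.3887, so q_2 = (0.5658, 0.8230, 0.0514).
Qᵀb = (-3.2071, 2.0574).
Back-substitute: x_2 = 2.0574/1.3887 = 1.4815.
x_1 = (-3.2071 + 3.4744·1.4815)/3.7417 = 0.5185.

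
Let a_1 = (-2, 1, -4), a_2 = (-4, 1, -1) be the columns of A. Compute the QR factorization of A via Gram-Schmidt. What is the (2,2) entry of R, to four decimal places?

r_{22} = 3.1547

q_1 = a_1/‖a_1‖ = (-2, 1, -4)/4.5826 = (-0.4364, 0.2182, -0.8729).
r_{12} = q_1·a_2 = 2.8368.
u_2 = a_2 − 2.8368·q_1 = (-2.7619, 0.3810, 1.4762).
r_{22} = ‖u_2‖ = 3.1547.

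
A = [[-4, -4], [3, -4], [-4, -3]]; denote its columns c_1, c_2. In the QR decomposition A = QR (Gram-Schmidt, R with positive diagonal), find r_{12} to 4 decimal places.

r_{12} = 2.4988

c_1 = (-4, 3, -4); ‖c_1‖ = 6.4031, so e_1 = (-0.6247, 0.4685, -0.6247).
r_{12} = e_1·c_2 = 2.4988.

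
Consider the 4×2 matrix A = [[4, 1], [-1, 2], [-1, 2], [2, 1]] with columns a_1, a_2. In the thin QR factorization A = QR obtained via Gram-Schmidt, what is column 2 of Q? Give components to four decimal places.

a_1 = (4, -1, -1, 2); ‖a_1‖ = 4.6904, so q_1 = (0.8528, -0.2132, -0.2132, 0.4264).
q_1·a_2 = 0.8528·1 + (-0.2132)·2 + (-0.2132)·2 + 0.4264·1 = 0.4264.
u_2 = a_2 − 0.4264·q_1 = (0.6364, 2.0909, 2.0909, 0.8182).
‖u_2‖ = 3.1334, so q_2 = (0.2031, 0.6673, 0.6673, 0.2611).

q_2 = (0.2031, 0.6673, 0.6673, 0.2611)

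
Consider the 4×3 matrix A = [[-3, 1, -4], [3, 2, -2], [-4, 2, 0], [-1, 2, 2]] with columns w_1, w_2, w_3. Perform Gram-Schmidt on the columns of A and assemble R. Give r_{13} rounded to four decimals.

r_{13} = 0.6761

w_1 = (-3, 3, -4, -1); ‖w_1‖ = 5.9161, so q_1 = (-0.5071, 0.5071, -0.6761, -0.1690).
r_{13} = q_1·w_3 = 0.6761.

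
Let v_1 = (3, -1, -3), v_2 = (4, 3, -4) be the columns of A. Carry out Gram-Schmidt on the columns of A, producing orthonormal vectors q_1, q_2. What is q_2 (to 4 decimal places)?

q_2 = (0.1622, 0.9733, -0.1622)

v_1 = (3, -1, -3); ‖v_1‖ = 4.3589, so q_1 = (0.6882, -0.2294, -0.6882).
q_1·v_2 = 0.6882·4 + (-0.2294)·3 + (-0.6882)·(-4) = 4.8177.
u_2 = v_2 − 4.8177·q_1 = (0.6842, 4.1053, -0.6842).
‖u_2‖ = 4.2178, so q_2 = (0.1622, 0.9733, -0.1622).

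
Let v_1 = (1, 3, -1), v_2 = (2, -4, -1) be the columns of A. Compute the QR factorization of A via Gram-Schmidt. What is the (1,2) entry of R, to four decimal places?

r_{12} = -2.7136

v_1 = (1, 3, -1); ‖v_1‖ = 3.3166, so e_1 = (0.3015, 0.9045, -0.3015).
r_{12} = e_1·v_2 = -2.7136.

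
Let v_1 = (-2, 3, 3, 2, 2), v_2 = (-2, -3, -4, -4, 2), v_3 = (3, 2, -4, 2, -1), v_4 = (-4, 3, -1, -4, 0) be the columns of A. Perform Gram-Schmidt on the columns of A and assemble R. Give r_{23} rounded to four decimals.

r_{23} = -2.2197

v_1 = (-2, 3, 3, 2, 2); ‖v_1‖ = 5.4772, so e_1 = (-0.3651, 0.5477, 0.5477, 0.3651, 0.3651).
e_1·v_2 = (-0.3651)·(-2) + 0.5477·(-3) + 0.5477·(-4) + 0.3651·(-4) + 0.3651·2 = -3.8341.
u_2 = v_2 + 3.8341·e_1 = (-3.4000, -0.9000, -1.9000, -2.6000, 3.4000).
‖u_2‖ = 5.8566, so e_2 = (-0.5805, -0.1537, -0.3244, -0.4439, 0.5805).
r_{23} = e_2·v_3 = -2.2197.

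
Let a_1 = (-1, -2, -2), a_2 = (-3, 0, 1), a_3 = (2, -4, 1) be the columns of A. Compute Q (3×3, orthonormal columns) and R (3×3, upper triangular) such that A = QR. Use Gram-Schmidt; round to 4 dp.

a_1 = (-1, -2, -2); ‖a_1‖ = 3.0000, so q_1 = (-0.3333, -0.6667, -0.6667).
q_1·a_2 = (-0.3333)·(-3) + (-0.6667)·0 + (-0.6667)·1 = 0.3333.
u_2 = a_2 − 0.3333·q_1 = (-2.8889, 0.2222, 1.2222).
‖u_2‖ = 3.1447, so q_2 = (-0.9187, 0.0707, 0.3887).
q_1·a_3 = (-0.3333)·2 + (-0.6667)·(-4) + (-0.6667)·1 = 1.3333; q_2·a_3 = (-0.9187)·2 + 0.0707·(-4) + 0.3887·1 = -1.7313.
u_3 = a_3 − 1.3333·q_1 + 1.7313·q_2 = (0.8539, -2.9888, 2.5618).
‖u_3‖ = 4.0280, so q_3 = (0.2120, -0.7420, 0.6360).

Q = [[-0.3333, -0.9187, 0.2120], [-0.6667, 0.0707, -0.7420], [-0.6667, 0.3887, 0.6360]], R = [[3.0000, 0.3333, 1.3333], [0.0000, 3.1447, -1.7313], [0.0000, 0.0000, 4.0280]]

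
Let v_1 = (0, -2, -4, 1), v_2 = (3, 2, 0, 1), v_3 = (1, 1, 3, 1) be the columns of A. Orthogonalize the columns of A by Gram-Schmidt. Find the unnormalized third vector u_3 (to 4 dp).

v_1 = (0, -2, -4, 1); ‖v_1‖ = 4.5826, so e_1 = (0.0000, -0.4364, -0.8729, 0.2182).
e_1·v_2 = 0.0000·3 + (-0.4364)·2 + (-0.8729)·0 + 0.2182·1 = -0.6547.
u_2 = v_2 + 0.6547·e_1 = (3.0000, 1.7143, -0.5714, 1.1429).
‖u_2‖ = 3.6839, so e_2 = (0.8143, 0.4653, -0.1551, 0.3102).
e_1·v_3 = 0.0000·1 + (-0.4364)·1 + (-0.8729)·3 + 0.2182·1 = -2.8368; e_2·v_3 = 0.8143·1 + 0.4653·1 + (-0.1551)·3 + 0.3102·1 = 1.1246.
u_3 = v_3 + 2.8368·e_1 − 1.1246·e_2 = (0.0842, -0.7614, 0.6982, 1.2702).

u_3 = (0.0842, -0.7614, 0.6982, 1.2702)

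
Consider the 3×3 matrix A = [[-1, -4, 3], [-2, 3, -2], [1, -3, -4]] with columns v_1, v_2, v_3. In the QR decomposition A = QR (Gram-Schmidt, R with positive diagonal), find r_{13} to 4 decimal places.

v_1 = (-1, -2, 1); ‖v_1‖ = 2.4495, so e_1 = (-0.4082, -0.8165, 0.4082).
r_{13} = e_1·v_3 = -1.2247.

r_{13} = -1.2247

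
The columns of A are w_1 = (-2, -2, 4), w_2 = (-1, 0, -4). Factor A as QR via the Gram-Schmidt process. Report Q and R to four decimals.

Q = [[-0.4082, -0.7290], [-0.4082, -0.3925], [0.8165, -0.5608]], R = [[4.8990, -2.8577], [0.0000, 2.9721]]

q_1 = w_1/‖w_1‖ = (-2, -2, 4)/4.8990 = (-0.4082, -0.4082, 0.8165).
r_{12} = q_1·w_2 = -2.8577.
u_2 = w_2 + 2.8577·q_1 = (-2.1667, -1.1667, -1.6667).
‖u_2‖ = 2.9721, so q_2 = (-0.7290, -0.3925, -0.5608).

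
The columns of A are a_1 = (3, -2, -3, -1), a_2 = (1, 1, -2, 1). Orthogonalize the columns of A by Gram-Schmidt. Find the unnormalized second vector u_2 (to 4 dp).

e_1 = a_1/‖a_1‖ = (3, -2, -3, -1)/4.7958 = (0.6255, -0.4170, -0.6255, -0.2085).
r_{12} = e_1·a_2 = 1.2511.
u_2 = a_2 − 1.2511·e_1 = (0.2174, 1.5217, -1.2174, 1.2609).

u_2 = (0.2174, 1.5217, -1.2174, 1.2609)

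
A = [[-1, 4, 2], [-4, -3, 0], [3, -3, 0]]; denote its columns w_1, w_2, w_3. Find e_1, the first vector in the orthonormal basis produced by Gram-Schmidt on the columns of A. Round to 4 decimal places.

w_1 = (-1, -4, 3); ‖w_1‖ = 5.0990, so e_1 = (-0.1961, -0.7845, 0.5883).

e_1 = (-0.1961, -0.7845, 0.5883)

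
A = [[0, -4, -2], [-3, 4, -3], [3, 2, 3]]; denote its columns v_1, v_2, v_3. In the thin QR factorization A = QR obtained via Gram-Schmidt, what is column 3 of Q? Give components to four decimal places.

v_1 = (0, -3, 3); ‖v_1‖ = 4.2426, so q_1 = (0.0000, -0.7071, 0.7071).
q_1·v_2 = 0.0000·(-4) + (-0.7071)·4 + 0.7071·2 = -1.4142.
u_2 = v_2 + 1.4142·q_1 = (-4.0000, 3.0000, 3.0000).
‖u_2‖ = 5.8310, so q_2 = (-0.6860, 0.5145, 0.5145).
q_1·v_3 = 0.0000·(-2) + (-0.7071)·(-3) + 0.7071·3 = 4.2426; q_2·v_3 = (-0.6860)·(-2) + 0.5145·(-3) + 0.5145·3 = 1.3720.
u_3 = v_3 − 4.2426·q_1 − 1.3720·q_2 = (-1.0588, -0.7059, -0.7059).
‖u_3‖ = 1.4552, so q_3 = (-0.7276, -0.4851, -0.4851).

q_3 = (-0.7276, -0.4851, -0.4851)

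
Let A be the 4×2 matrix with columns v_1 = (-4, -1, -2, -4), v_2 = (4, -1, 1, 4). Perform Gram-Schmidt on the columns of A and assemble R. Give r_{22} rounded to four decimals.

r_{22} = 2.1372

v_1 = (-4, -1, -2, -4); ‖v_1‖ = 6.0828, so e_1 = (-0.6576, -0.1644, -0.3288, -0.6576).
e_1·v_2 = (-0.6576)·4 + (-0.1644)·(-1) + (-0.3288)·1 + (-0.6576)·4 = -5.4252.
u_2 = v_2 + 5.4252·e_1 = (0.4324, -1.8919, -0.7838, 0.4324).
r_{22} = ‖u_2‖ = 2.1372.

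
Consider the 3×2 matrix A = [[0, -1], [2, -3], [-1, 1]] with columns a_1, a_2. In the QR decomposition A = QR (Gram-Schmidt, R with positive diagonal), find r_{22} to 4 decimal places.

a_1 = (0, 2, -1); ‖a_1‖ = 2.2361, so q_1 = (0.0000, 0.8944, -0.4472).
q_1·a_2 = 0.0000·(-1) + 0.8944·(-3) + (-0.4472)·1 = -3.1305.
u_2 = a_2 + 3.1305·q_1 = (-1.0000, -0.2000, -0.4000).
r_{22} = ‖u_2‖ = 1.0954.

r_{22} = 1.0954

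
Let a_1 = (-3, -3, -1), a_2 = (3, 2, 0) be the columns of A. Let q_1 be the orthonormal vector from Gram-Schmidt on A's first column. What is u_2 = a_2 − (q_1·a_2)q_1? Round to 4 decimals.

u_2 = (0.6316, -0.3684, -0.7895)

q_1 = a_1/‖a_1‖ = (-3, -3, -1)/4.3589 = (-0.6882, -0.6882, -0.2294).
r_{12} = q_1·a_2 = -3.4412.
u_2 = a_2 + 3.4412·q_1 = (0.6316, -0.3684, -0.7895).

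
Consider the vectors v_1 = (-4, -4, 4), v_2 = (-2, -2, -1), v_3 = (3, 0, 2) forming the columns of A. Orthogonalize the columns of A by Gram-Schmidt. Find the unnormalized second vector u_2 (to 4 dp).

u_2 = (-1.0000, -1.0000, -2.0000)

e_1 = v_1/‖v_1‖ = (-4, -4, 4)/6.9282 = (-0.5774, -0.5774, 0.5774).
r_{12} = e_1·v_2 = 1.7321.
u_2 = v_2 − 1.7321·e_1 = (-1.0000, -1.0000, -2.0000).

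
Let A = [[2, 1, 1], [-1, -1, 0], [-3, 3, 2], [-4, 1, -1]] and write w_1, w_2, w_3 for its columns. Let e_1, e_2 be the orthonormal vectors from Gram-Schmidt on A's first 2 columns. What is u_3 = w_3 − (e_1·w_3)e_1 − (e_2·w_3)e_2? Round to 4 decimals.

u_3 = (-0.1538, 0.9231, 0.6154, -0.7692)

w_1 = (2, -1, -3, -4); ‖w_1‖ = 5.4772, so e_1 = (0.3651, -0.1826, -0.5477, -0.7303).
e_1·w_2 = 0.3651·1 + (-0.1826)·(-1) + (-0.5477)·3 + (-0.7303)·1 = -1.8257.
u_2 = w_2 + 1.8257·e_1 = (1.6667, -1.3333, 2.0000, -0.3333).
‖u_2‖ = 2.9439, so e_2 = (0.5661, -0.4529, 0.6794, -0.1132).
e_1·w_3 = 0.3651·1 + (-0.1826)·0 + (-0.5477)·2 + (-0.7303)·(-1) = 0.0000; e_2·w_3 = 0.5661·1 + (-0.4529)·0 + 0.6794·2 + (-0.1132)·(-1) = 2.0381.
u_3 = w_3 + 0.0000·e_1 − 2.0381·e_2 = (-0.1538, 0.9231, 0.6154, -0.7692).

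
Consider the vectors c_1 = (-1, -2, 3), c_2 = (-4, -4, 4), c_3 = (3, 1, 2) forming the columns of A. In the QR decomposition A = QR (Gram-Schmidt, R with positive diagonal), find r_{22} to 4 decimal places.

c_1 = (-1, -2, 3); ‖c_1‖ = 3.7417, so e_1 = (-0.2673, -0.5345, 0.8018).
e_1·c_2 = (-0.2673)·(-4) + (-0.5345)·(-4) + 0.8018·4 = 6.4143.
u_2 = c_2 − 6.4143·e_1 = (-2.2857, -0.5714, -1.1429).
r_{22} = ‖u_2‖ = 2.6186.

r_{22} = 2.6186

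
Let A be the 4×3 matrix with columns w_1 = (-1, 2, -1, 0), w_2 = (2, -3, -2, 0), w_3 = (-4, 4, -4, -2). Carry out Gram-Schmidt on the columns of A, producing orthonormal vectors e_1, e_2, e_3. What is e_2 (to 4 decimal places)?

w_1 = (-1, 2, -1, 0); ‖w_1‖ = 2.4495, so e_1 = (-0.4082, 0.8165, -0.4082, 0.0000).
e_1·w_2 = (-0.4082)·2 + 0.8165·(-3) + (-0.4082)·(-2) + 0.0000·0 = -2.4495.
u_2 = w_2 + 2.4495·e_1 = (1.0000, -1.0000, -3.0000, 0.0000).
‖u_2‖ = 3.3166, so e_2 = (0.3015, -0.3015, -0.9045, 0.0000).

e_2 = (0.3015, -0.3015, -0.9045, 0.0000)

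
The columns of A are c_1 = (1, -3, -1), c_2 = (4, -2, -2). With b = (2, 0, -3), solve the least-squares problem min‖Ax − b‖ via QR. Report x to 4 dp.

c_1 = (1, -3, -1); ‖c_1‖ = 3.3166, so q_1 = (0.3015, -0.9045, -0.3015).
q_1·c_2 = 0.3015·4 + (-0.9045)·(-2) + (-0.3015)·(-2) = 3.6181.
u_2 = c_2 − 3.6181·q_1 = (2.9091, 1.2727, -0.9091).
‖u_2‖ = 3.3029, so q_2 = (0.8808, 0.3853, -0.2752).
Qᵀb = (1.5076, 2.5873).
Back-substitute: x_2 = 2.5873/3.3029 = 0.7833.
x_1 = (1.5076 − 3.6181·0.7833)/3.3166 = -0.4000.

x = (-0.4000, 0.7833)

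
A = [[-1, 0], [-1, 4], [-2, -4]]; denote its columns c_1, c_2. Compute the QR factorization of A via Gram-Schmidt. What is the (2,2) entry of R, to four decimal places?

c_1 = (-1, -1, -2); ‖c_1‖ = 2.4495, so e_1 = (-0.4082, -0.4082, -0.8165).
e_1·c_2 = (-0.4082)·0 + (-0.4082)·4 + (-0.8165)·(-4) = 1.6330.
u_2 = c_2 − 1.6330·e_1 = (0.6667, 4.6667, -2.6667).
r_{22} = ‖u_2‖ = 5.4160.

r_{22} = 5.4160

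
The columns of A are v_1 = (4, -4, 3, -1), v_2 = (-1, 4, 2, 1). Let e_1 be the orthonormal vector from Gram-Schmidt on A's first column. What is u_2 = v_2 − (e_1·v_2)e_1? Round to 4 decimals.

v_1 = (4, -4, 3, -1); ‖v_1‖ = 6.4807, so e_1 = (0.6172, -0.6172, 0.4629, -0.1543).
e_1·v_2 = 0.6172·(-1) + (-0.6172)·4 + 0.4629·2 + (-0.1543)·1 = -2.3146.
u_2 = v_2 + 2.3146·e_1 = (0.4286, 2.5714, 3.0714, 0.6429).

u_2 = (0.4286, 2.5714, 3.0714, 0.6429)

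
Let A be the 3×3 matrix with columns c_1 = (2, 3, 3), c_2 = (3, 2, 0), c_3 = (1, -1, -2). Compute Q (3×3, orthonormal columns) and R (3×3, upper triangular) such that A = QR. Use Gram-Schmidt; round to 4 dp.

e_1 = c_1/‖c_1‖ = (2, 3, 3)/4.6904 = (0.4264, 0.6396, 0.6396).
r_{12} = e_1·c_2 = 2.5584.
u_2 = c_2 − 2.5584·e_1 = (1.9091, 0.3636, -1.6364).
‖u_2‖ = 2.5406, so e_2 = (0.7514, 0.1431, -0.6441).
r_{13} = e_1·c_3 = -1.4924; r_{23} = e_2·c_3 = 1.8965.
u_3 = c_3 + 1.4924·e_1 − 1.8965·e_2 = (0.2113, -0.3169, 0.1761).
‖u_3‖ = 0.4196, so e_3 = (0.5035, -0.7553, 0.4196).

Q = [[0.4264, 0.7514, 0.5035], [0.6396, 0.1431, -0.7553], [0.6396, -0.6441, 0.4196]], R = [[4.6904, 2.5584, -1.4924], [0.0000, 2.5406, 1.8965], [0.0000, 0.0000, 0.4196]]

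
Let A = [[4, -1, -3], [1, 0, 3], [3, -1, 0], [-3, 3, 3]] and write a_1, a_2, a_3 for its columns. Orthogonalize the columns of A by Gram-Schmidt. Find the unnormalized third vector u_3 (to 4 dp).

u_3 = (-1.7907, 3.0465, 1.1628, -0.2093)

e_1 = a_1/‖a_1‖ = (4, 1, 3, -3)/5.9161 = (0.6761, 0.1690, 0.5071, -0.5071).
r_{12} = e_1·a_2 = -2.7045.
u_2 = a_2 + 2.7045·e_1 = (0.8286, 0.4571, 0.3714, 1.6286).
‖u_2‖ = 1.9198, so e_2 = (0.4316, 0.2381, 0.1935, 0.8483).
r_{13} = e_1·a_3 = -3.0426; r_{23} = e_2·a_3 = 1.9645.
u_3 = a_3 + 3.0426·e_1 − 1.9645·e_2 = (-1.7907, 3.0465, 1.1628, -0.2093).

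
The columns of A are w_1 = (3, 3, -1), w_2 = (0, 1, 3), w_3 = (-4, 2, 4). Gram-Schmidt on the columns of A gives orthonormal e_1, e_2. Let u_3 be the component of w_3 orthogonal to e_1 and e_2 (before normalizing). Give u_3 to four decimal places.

u_3 = (-2.4211, 2.1789, -0.7263)

e_1 = w_1/‖w_1‖ = (3, 3, -1)/4.3589 = (0.6882, 0.6882, -0.2294).
r_{12} = e_1·w_2 = 0.0000.
u_2 = w_2 + 0.0000·e_1 = (0.0000, 1.0000, 3.0000).
‖u_2‖ = 3.1623, so e_2 = (0.0000, 0.3162, 0.9487).
r_{13} = e_1·w_3 = -2.2942; r_{23} = e_2·w_3 = 4.4272.
u_3 = w_3 + 2.2942·e_1 − 4.4272·e_2 = (-2.4211, 2.1789, -0.7263).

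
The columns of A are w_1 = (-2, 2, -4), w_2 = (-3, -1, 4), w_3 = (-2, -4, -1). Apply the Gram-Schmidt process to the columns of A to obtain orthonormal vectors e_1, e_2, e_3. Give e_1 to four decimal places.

w_1 = (-2, 2, -4); ‖w_1‖ = 4.8990, so e_1 = (-0.4082, 0.4082, -0.8165).

e_1 = (-0.4082, 0.4082, -0.8165)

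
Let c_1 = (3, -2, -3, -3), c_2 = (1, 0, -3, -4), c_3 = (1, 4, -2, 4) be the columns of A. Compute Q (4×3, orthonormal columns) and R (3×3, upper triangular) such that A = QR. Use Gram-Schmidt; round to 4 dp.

Q = [[0.5388, -0.4856, 0.3440], [-0.3592, 0.5685, 0.5898], [-0.5388, -0.2487, -0.5406], [-0.5388, -0.6158, 0.4915]], R = [[5.5678, 4.3105, -1.9757], [0.0000, 2.7238, -0.1776], [0.0000, 0.0000, 5.7502]]

q_1 = c_1/‖c_1‖ = (3, -2, -3, -3)/5.5678 = (0.5388, -0.3592, -0.5388, -0.5388).
r_{12} = q_1·c_2 = 4.3105.
u_2 = c_2 − 4.3105·q_1 = (-1.3226, 1.5484, -0.6774, -1.6774).
‖u_2‖ = 2.7238, so q_2 = (-0.4856, 0.5685, -0.2487, -0.6158).
r_{13} = q_1·c_3 = -1.9757; r_{23} = q_2·c_3 = -0.1776.
u_3 = c_3 + 1.9757·q_1 + 0.1776·q_2 = (1.9783, 3.3913, -3.1087, 2.8261).
‖u_3‖ = 5.7502, so q_3 = (0.3440, 0.5898, -0.5406, 0.4915).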